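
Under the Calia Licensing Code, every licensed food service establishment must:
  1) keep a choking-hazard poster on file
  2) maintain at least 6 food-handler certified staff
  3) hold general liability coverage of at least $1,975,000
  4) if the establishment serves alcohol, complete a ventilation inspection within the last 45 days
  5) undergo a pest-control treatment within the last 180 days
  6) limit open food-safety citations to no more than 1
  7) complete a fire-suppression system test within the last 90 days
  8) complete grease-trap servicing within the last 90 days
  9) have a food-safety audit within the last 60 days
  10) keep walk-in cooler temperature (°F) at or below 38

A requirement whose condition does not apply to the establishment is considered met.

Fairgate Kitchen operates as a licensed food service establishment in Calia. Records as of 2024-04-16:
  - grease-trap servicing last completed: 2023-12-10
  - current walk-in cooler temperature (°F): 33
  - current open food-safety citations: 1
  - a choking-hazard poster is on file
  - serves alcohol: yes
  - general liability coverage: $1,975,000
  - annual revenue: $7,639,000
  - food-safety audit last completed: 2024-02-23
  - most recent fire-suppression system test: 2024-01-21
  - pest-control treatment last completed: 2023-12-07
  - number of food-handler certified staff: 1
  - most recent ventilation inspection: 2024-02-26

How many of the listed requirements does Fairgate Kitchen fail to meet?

1. choking-hazard poster present → met
2. food-handler certified staff 1 < 6 → not met
3. general liability coverage $1,975,000 ≥ $1,975,000 → met
4. condition 'serves alcohol' holds; ventilation inspection 50 days ago vs limit 45 → not met
5. pest-control treatment 131 days ago vs limit 180 → met
6. open food-safety citations 1 ≤ 1 → met
7. fire-suppression system test 86 days ago vs limit 90 → met
8. grease-trap servicing 128 days ago vs limit 90 → not met
9. food-safety audit 53 days ago vs limit 60 → met
10. walk-in cooler temperature (°F) 33 ≤ 38 → met
Not met: 3 of 10

3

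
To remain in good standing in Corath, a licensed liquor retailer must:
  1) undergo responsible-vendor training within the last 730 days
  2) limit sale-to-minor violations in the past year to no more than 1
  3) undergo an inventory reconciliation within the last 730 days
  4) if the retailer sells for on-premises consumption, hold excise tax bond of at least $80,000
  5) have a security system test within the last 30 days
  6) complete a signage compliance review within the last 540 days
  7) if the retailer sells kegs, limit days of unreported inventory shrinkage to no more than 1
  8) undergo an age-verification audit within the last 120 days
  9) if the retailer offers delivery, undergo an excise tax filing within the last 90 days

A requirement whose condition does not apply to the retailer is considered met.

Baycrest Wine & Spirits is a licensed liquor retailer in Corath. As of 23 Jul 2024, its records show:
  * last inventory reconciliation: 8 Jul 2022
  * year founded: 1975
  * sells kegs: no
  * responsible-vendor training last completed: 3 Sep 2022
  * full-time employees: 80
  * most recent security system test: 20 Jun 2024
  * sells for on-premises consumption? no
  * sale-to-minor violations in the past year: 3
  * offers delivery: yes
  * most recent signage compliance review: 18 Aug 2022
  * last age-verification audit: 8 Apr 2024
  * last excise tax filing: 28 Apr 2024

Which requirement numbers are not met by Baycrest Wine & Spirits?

2, 3, 5, 6

1. responsible-vendor training 689 days ago vs limit 730 → met
2. sale-to-minor violations in the past year 3 > 1 → not met
3. inventory reconciliation 746 days ago vs limit 730 → not met
4. condition 'sells for on-premises consumption' does not hold → requirement n/a → met
5. security system test 33 days ago vs limit 30 → not met
6. signage compliance review 705 days ago vs limit 540 → not met
7. condition 'sells kegs' does not hold → requirement n/a → met
8. age-verification audit 106 days ago vs limit 120 → met
9. condition 'offers delivery' holds; excise tax filing 86 days ago vs limit 90 → met
Not met: 2, 3, 5, 6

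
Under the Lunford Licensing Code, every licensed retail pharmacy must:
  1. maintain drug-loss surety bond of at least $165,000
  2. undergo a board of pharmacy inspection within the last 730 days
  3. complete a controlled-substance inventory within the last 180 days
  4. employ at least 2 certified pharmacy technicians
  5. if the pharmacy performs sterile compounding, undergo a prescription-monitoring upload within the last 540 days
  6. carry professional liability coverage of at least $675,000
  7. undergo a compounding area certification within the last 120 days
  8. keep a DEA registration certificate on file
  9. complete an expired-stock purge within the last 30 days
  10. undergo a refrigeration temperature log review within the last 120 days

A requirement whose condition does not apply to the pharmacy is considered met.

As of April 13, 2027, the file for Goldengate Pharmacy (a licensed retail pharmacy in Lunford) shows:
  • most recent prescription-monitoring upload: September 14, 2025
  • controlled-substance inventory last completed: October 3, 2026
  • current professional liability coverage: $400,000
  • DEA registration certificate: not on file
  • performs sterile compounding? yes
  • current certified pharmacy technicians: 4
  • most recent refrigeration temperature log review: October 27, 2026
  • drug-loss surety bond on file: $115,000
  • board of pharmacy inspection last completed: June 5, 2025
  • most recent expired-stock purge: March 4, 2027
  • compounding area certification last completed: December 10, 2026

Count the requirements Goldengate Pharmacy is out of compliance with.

1. drug-loss surety bond $115,000 < $165,000 → not met
2. board of pharmacy inspection 677 days ago vs limit 730 → met
3. controlled-substance inventory 192 days ago vs limit 180 → not met
4. certified pharmacy technicians 4 ≥ 2 → met
5. condition 'performs sterile compounding' holds; prescription-monitoring upload 576 days ago vs limit 540 → not met
6. professional liability coverage $400,000 < $675,000 → not met
7. compounding area certification 124 days ago vs limit 120 → not met
8. DEA registration certificate absent → not met
9. expired-stock purge 40 days ago vs limit 30 → not met
10. refrigeration temperature log review 168 days ago vs limit 120 → not met
Not met: 8 of 10

8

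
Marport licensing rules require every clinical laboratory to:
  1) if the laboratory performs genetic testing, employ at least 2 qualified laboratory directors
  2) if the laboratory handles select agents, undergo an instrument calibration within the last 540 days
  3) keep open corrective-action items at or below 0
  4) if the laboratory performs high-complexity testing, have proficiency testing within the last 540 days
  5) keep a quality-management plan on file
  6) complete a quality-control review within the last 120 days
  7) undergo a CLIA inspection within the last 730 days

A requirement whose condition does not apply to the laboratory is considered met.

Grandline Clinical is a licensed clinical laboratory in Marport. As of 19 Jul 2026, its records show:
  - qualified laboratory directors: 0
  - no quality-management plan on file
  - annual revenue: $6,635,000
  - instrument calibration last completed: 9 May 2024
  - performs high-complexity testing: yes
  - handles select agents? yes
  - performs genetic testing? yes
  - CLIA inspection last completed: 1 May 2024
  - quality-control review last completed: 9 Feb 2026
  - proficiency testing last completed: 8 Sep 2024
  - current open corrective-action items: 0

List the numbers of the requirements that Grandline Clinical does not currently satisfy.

1. condition 'performs genetic testing' holds; qualified laboratory directors 0 < 2 → not met
2. condition 'handles select agents' holds; instrument calibration 801 days ago vs limit 540 → not met
3. open corrective-action items 0 ≤ 0 → met
4. condition 'performs high-complexity testing' holds; proficiency testing 679 days ago vs limit 540 → not met
5. quality-management plan absent → not met
6. quality-control review 160 days ago vs limit 120 → not met
7. CLIA inspection 809 days ago vs limit 730 → not met
Not met: 1, 2, 4, 5, 6, 7

1, 2, 4, 5, 6, 7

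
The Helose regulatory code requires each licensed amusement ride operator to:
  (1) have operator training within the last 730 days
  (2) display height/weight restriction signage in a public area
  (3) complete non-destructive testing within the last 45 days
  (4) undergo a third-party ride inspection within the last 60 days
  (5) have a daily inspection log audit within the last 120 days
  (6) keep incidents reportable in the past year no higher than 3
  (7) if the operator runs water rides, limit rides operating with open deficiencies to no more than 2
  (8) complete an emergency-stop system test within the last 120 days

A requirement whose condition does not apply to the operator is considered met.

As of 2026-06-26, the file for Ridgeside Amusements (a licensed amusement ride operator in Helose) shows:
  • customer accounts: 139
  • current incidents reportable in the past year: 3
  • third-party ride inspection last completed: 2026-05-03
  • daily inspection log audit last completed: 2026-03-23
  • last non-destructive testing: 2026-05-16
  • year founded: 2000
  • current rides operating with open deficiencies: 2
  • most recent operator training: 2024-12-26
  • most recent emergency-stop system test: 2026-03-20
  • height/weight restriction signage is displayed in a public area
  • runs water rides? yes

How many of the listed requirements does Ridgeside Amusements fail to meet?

0

1. operator training 547 days ago vs limit 730 → met
2. height/weight restriction signage present → met
3. non-destructive testing 41 days ago vs limit 45 → met
4. third-party ride inspection 54 days ago vs limit 60 → met
5. daily inspection log audit 95 days ago vs limit 120 → met
6. incidents reportable in the past year 3 ≤ 3 → met
7. condition 'runs water rides' holds; rides operating with open deficiencies 2 ≤ 2 → met
8. emergency-stop system test 98 days ago vs limit 120 → met
Not met: 0 of 8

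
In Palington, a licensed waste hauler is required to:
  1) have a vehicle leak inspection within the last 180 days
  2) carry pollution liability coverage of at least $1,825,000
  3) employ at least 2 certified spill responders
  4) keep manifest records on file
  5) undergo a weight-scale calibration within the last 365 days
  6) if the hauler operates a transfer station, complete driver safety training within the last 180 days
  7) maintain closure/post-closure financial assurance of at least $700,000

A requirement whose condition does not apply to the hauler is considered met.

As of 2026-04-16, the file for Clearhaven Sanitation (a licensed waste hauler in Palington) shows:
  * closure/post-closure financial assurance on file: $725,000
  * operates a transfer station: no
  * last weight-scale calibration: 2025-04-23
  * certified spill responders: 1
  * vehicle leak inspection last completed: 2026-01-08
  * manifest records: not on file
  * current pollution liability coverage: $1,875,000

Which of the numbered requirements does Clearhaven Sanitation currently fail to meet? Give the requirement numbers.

1. vehicle leak inspection 98 days ago vs limit 180 → met
2. pollution liability coverage $1,875,000 ≥ $1,825,000 → met
3. certified spill responders 1 < 2 → not met
4. manifest records absent → not met
5. weight-scale calibration 358 days ago vs limit 365 → met
6. condition 'operates a transfer station' does not hold → requirement n/a → met
7. closure/post-closure financial assurance $725,000 ≥ $700,000 → met
Not met: 3, 4

3, 4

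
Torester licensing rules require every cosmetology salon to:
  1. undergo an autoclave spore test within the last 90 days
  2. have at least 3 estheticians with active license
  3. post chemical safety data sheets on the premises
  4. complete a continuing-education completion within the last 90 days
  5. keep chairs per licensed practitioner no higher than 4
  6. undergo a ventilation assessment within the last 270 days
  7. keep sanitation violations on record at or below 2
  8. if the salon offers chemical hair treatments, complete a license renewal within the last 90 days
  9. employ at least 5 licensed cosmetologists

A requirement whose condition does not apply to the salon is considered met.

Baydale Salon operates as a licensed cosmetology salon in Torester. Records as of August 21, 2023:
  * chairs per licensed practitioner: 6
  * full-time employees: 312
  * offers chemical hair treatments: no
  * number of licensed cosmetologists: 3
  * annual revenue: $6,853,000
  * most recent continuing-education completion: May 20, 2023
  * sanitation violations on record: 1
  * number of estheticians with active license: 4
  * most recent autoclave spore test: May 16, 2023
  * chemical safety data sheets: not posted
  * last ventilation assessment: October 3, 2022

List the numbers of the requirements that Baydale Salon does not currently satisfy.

1. autoclave spore test 97 days ago vs limit 90 → not met
2. estheticians with active license 4 ≥ 3 → met
3. chemical safety data sheets absent → not met
4. continuing-education completion 93 days ago vs limit 90 → not met
5. chairs per licensed practitioner 6 > 4 → not met
6. ventilation assessment 322 days ago vs limit 270 → not met
7. sanitation violations on record 1 ≤ 2 → met
8. condition 'offers chemical hair treatments' does not hold → requirement n/a → met
9. licensed cosmetologists 3 < 5 → not met
Not met: 1, 3, 4, 5, 6, 9

1, 3, 4, 5, 6, 9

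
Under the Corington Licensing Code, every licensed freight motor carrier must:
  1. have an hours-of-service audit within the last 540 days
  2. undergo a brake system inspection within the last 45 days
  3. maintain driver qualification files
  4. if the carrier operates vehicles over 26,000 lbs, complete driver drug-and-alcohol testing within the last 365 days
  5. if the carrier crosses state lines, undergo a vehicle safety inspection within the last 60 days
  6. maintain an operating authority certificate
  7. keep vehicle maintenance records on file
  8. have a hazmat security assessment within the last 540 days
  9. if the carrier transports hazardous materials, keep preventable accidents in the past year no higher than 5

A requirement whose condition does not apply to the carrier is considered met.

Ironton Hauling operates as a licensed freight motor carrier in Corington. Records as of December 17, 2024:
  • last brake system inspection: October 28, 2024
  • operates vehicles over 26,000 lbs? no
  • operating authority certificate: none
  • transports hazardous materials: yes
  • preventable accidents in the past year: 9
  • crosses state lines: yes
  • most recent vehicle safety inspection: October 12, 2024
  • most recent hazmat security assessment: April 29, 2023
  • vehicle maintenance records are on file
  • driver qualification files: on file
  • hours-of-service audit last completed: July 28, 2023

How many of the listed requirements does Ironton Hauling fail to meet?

5

1. hours-of-service audit 508 days ago vs limit 540 → met
2. brake system inspection 50 days ago vs limit 45 → not met
3. driver qualification files present → met
4. condition 'operates vehicles over 26,000 lbs' does not hold → requirement n/a → met
5. condition 'crosses state lines' holds; vehicle safety inspection 66 days ago vs limit 60 → not met
6. operating authority certificate absent → not met
7. vehicle maintenance records present → met
8. hazmat security assessment 598 days ago vs limit 540 → not met
9. condition 'transports hazardous materials' holds; preventable accidents in the past year 9 > 5 → not met
Not met: 5 of 9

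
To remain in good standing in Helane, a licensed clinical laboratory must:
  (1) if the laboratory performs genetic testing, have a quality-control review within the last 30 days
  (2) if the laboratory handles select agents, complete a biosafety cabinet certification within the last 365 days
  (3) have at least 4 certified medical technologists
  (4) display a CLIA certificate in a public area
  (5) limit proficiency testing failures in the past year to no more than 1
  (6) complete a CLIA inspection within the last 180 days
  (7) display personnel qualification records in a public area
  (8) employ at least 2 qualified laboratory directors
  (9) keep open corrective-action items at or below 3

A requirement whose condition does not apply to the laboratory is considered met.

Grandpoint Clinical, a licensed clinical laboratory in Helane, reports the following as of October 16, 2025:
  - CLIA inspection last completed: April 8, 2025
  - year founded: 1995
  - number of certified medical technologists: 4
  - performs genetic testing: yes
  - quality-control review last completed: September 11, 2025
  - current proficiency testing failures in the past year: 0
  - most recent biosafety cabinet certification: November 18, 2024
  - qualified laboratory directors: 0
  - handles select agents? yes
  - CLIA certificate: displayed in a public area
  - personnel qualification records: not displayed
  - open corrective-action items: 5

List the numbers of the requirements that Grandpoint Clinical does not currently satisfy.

1. condition 'performs genetic testing' holds; quality-control review 35 days ago vs limit 30 → not met
2. condition 'handles select agents' holds; biosafety cabinet certification 332 days ago vs limit 365 → met
3. certified medical technologists 4 ≥ 4 → met
4. CLIA certificate present → met
5. proficiency testing failures in the past year 0 ≤ 1 → met
6. CLIA inspection 191 days ago vs limit 180 → not met
7. personnel qualification records absent → not met
8. qualified laboratory directors 0 < 2 → not met
9. open corrective-action items 5 > 3 → not met
Not met: 1, 6, 7, 8, 9

1, 6, 7, 8, 9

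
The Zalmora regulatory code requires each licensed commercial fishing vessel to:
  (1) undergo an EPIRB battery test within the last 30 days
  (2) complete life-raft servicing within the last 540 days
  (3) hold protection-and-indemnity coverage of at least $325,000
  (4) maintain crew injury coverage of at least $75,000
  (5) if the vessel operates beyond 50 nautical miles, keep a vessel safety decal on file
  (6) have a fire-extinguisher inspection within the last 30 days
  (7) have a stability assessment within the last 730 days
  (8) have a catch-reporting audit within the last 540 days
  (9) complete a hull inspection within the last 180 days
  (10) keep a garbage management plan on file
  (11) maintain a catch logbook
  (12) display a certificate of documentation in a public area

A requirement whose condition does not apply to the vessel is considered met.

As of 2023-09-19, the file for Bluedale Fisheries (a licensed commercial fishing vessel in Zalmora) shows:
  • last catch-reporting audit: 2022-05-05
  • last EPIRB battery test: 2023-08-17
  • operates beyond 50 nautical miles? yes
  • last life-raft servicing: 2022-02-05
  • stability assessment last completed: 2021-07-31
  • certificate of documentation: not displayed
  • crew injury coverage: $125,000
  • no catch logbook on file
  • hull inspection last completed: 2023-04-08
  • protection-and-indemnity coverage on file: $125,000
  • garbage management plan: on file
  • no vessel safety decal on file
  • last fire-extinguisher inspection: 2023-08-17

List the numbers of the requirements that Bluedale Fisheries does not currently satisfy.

1, 2, 3, 5, 6, 7, 11, 12

1. EPIRB battery test 33 days ago vs limit 30 → not met
2. life-raft servicing 591 days ago vs limit 540 → not met
3. protection-and-indemnity coverage $125,000 < $325,000 → not met
4. crew injury coverage $125,000 ≥ $75,000 → met
5. condition 'operates beyond 50 nautical miles' holds; vessel safety decal absent → not met
6. fire-extinguisher inspection 33 days ago vs limit 30 → not met
7. stability assessment 780 days ago vs limit 730 → not met
8. catch-reporting audit 502 days ago vs limit 540 → met
9. hull inspection 164 days ago vs limit 180 → met
10. garbage management plan present → met
11. catch logbook absent → not met
12. certificate of documentation absent → not met
Not met: 1, 2, 3, 5, 6, 7, 11, 12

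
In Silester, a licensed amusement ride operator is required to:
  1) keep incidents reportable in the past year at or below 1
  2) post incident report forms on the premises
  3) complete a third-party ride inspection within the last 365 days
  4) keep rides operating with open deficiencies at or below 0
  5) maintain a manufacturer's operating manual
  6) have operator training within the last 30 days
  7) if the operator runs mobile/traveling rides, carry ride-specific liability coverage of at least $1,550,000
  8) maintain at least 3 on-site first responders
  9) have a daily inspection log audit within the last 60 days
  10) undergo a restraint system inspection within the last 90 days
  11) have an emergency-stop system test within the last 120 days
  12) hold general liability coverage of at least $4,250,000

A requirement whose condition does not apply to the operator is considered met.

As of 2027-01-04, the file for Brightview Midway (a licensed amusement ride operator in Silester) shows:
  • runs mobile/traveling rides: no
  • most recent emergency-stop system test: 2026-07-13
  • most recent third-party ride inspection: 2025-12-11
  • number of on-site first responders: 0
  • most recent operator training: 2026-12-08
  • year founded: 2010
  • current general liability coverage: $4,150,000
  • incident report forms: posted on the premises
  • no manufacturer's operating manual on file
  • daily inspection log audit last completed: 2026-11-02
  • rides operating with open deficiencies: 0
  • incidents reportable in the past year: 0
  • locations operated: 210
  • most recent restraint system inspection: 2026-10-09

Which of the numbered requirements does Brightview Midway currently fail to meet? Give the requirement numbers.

1. incidents reportable in the past year 0 ≤ 1 → met
2. incident report forms present → met
3. third-party ride inspection 389 days ago vs limit 365 → not met
4. rides operating with open deficiencies 0 ≤ 0 → met
5. manufacturer's operating manual absent → not met
6. operator training 27 days ago vs limit 30 → met
7. condition 'runs mobile/traveling rides' does not hold → requirement n/a → met
8. on-site first responders 0 < 3 → not met
9. daily inspection log audit 63 days ago vs limit 60 → not met
10. restraint system inspection 87 days ago vs limit 90 → met
11. emergency-stop system test 175 days ago vs limit 120 → not met
12. general liability coverage $4,150,000 < $4,250,000 → not met
Not met: 3, 5, 8, 9, 11, 12

3, 5, 8, 9, 11, 12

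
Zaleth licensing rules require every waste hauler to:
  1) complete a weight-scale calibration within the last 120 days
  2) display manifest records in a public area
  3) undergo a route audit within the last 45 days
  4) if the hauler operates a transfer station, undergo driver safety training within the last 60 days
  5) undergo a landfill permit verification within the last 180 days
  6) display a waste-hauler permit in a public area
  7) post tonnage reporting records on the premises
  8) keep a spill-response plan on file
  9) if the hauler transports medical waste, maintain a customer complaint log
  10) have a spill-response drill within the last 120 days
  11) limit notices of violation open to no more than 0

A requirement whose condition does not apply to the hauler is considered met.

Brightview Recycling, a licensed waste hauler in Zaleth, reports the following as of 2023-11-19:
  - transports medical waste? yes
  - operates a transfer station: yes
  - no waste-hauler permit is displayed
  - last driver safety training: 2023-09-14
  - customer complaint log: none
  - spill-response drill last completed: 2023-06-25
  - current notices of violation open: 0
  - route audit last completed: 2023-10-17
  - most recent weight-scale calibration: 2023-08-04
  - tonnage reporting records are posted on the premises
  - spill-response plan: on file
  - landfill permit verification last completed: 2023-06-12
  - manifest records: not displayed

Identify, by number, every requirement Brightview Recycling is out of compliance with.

1. weight-scale calibration 107 days ago vs limit 120 → met
2. manifest records absent → not met
3. route audit 33 days ago vs limit 45 → met
4. condition 'operates a transfer station' holds; driver safety training 66 days ago vs limit 60 → not met
5. landfill permit verification 160 days ago vs limit 180 → met
6. waste-hauler permit absent → not met
7. tonnage reporting records present → met
8. spill-response plan present → met
9. condition 'transports medical waste' holds; customer complaint log absent → not met
10. spill-response drill 147 days ago vs limit 120 → not met
11. notices of violation open 0 ≤ 0 → met
Not met: 2, 4, 6, 9, 10

2, 4, 6, 9, 10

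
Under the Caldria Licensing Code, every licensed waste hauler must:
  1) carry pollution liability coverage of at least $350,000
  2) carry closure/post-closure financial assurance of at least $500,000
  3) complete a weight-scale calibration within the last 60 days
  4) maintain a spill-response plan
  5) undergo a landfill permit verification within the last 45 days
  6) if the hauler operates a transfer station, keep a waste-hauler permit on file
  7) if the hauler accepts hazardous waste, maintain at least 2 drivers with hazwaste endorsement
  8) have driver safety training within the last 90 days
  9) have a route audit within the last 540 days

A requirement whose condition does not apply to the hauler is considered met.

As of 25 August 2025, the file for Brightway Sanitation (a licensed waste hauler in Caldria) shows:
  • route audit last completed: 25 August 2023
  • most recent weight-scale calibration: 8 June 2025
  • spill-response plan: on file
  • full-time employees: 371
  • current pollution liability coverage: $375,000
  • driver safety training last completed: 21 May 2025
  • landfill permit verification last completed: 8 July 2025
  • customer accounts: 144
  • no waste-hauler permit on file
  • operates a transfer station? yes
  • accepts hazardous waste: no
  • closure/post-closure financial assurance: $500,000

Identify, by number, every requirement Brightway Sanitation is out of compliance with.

1. pollution liability coverage $375,000 ≥ $350,000 → met
2. closure/post-closure financial assurance $500,000 ≥ $500,000 → met
3. weight-scale calibration 78 days ago vs limit 60 → not met
4. spill-response plan present → met
5. landfill permit verification 48 days ago vs limit 45 → not met
6. condition 'operates a transfer station' holds; waste-hauler permit absent → not met
7. condition 'accepts hazardous waste' does not hold → requirement n/a → met
8. driver safety training 96 days ago vs limit 90 → not met
9. route audit 731 days ago vs limit 540 → not met
Not met: 3, 5, 6, 8, 9

3, 5, 6, 8, 9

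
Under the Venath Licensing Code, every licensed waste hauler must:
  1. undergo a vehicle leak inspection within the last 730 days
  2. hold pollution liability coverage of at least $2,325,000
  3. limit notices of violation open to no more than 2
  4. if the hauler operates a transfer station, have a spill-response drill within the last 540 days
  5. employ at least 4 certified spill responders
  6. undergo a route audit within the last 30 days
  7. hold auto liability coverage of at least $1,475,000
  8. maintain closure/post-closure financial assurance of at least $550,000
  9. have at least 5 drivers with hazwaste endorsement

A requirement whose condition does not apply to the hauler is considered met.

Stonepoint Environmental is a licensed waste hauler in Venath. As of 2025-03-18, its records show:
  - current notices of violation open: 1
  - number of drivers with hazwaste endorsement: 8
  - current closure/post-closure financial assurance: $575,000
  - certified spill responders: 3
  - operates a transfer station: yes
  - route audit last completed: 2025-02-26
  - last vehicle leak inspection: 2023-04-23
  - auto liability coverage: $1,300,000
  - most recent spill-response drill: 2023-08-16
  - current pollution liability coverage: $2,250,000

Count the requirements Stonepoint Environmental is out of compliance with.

1. vehicle leak inspection 695 days ago vs limit 730 → met
2. pollution liability coverage $2,250,000 < $2,325,000 → not met
3. notices of violation open 1 ≤ 2 → met
4. condition 'operates a transfer station' holds; spill-response drill 580 days ago vs limit 540 → not met
5. certified spill responders 3 < 4 → not met
6. route audit 20 days ago vs limit 30 → met
7. auto liability coverage $1,300,000 < $1,475,000 → not met
8. closure/post-closure financial assurance $575,000 ≥ $550,000 → met
9. drivers with hazwaste endorsement 8 ≥ 5 → met
Not met: 4 of 9

4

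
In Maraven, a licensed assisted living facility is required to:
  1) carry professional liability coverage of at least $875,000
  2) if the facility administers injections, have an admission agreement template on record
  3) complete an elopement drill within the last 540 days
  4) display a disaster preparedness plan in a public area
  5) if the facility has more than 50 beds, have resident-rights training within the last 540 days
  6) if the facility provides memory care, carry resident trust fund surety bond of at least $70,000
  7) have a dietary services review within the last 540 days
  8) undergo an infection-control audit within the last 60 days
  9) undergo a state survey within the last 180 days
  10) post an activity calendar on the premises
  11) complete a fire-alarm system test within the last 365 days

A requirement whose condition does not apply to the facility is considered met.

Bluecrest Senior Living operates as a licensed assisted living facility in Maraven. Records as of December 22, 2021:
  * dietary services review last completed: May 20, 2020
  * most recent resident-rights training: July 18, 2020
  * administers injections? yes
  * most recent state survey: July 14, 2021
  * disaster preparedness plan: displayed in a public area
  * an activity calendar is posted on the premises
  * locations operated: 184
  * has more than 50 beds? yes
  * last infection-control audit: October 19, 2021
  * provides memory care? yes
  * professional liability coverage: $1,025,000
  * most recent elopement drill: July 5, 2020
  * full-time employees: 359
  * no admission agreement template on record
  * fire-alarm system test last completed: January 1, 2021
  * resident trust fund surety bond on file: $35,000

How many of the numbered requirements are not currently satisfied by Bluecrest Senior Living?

1. professional liability coverage $1,025,000 ≥ $875,000 → met
2. condition 'administers injections' holds; admission agreement template absent → not met
3. elopement drill 535 days ago vs limit 540 → met
4. disaster preparedness plan present → met
5. condition 'has more than 50 beds' holds; resident-rights training 522 days ago vs limit 540 → met
6. condition 'provides memory care' holds; resident trust fund surety bond $35,000 < $70,000 → not met
7. dietary services review 581 days ago vs limit 540 → not met
8. infection-control audit 64 days ago vs limit 60 → not met
9. state survey 161 days ago vs limit 180 → met
10. activity calendar present → met
11. fire-alarm system test 355 days ago vs limit 365 → met
Not met: 4 of 11

4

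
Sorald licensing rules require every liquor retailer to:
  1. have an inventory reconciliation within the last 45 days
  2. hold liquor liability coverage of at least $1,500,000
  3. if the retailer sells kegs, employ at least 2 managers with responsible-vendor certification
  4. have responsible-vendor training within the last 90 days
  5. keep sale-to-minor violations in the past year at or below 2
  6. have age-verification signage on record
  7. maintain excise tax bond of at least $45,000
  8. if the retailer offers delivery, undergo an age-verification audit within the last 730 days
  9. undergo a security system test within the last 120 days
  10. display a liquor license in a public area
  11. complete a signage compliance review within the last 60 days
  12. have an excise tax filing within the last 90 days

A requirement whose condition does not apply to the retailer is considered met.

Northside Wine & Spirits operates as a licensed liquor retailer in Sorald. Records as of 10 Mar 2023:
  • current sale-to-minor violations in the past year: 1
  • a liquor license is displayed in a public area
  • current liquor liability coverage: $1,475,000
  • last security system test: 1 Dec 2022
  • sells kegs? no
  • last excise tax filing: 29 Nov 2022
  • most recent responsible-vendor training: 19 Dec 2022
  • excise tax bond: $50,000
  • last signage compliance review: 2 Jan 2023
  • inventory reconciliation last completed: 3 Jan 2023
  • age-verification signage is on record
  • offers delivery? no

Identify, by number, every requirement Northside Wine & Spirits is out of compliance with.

1. inventory reconciliation 66 days ago vs limit 45 → not met
2. liquor liability coverage $1,475,000 < $1,500,000 → not met
3. condition 'sells kegs' does not hold → requirement n/a → met
4. responsible-vendor training 81 days ago vs limit 90 → met
5. sale-to-minor violations in the past year 1 ≤ 2 → met
6. age-verification signage present → met
7. excise tax bond $50,000 ≥ $45,000 → met
8. condition 'offers delivery' does not hold → requirement n/a → met
9. security system test 99 days ago vs limit 120 → met
10. liquor license present → met
11. signage compliance review 67 days ago vs limit 60 → not met
12. excise tax filing 101 days ago vs limit 90 → not met
Not met: 1, 2, 11, 12

1, 2, 11, 12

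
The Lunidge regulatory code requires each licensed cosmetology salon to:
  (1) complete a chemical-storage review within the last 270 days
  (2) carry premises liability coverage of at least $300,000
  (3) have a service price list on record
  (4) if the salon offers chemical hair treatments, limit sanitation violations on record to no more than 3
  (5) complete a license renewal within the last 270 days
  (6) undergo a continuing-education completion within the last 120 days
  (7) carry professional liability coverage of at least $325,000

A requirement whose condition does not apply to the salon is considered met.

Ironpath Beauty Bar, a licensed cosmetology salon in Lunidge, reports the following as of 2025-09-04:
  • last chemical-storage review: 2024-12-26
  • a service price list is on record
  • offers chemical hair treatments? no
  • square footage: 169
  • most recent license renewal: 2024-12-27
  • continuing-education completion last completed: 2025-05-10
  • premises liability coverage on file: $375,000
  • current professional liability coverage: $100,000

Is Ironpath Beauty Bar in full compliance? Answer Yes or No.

No

1. chemical-storage review 252 days ago vs limit 270 → met
2. premises liability coverage $375,000 ≥ $300,000 → met
3. service price list present → met
4. condition 'offers chemical hair treatments' does not hold → requirement n/a → met
5. license renewal 251 days ago vs limit 270 → met
6. continuing-education completion 117 days ago vs limit 120 → met
7. professional liability coverage $100,000 < $325,000 → not met
Not met: 7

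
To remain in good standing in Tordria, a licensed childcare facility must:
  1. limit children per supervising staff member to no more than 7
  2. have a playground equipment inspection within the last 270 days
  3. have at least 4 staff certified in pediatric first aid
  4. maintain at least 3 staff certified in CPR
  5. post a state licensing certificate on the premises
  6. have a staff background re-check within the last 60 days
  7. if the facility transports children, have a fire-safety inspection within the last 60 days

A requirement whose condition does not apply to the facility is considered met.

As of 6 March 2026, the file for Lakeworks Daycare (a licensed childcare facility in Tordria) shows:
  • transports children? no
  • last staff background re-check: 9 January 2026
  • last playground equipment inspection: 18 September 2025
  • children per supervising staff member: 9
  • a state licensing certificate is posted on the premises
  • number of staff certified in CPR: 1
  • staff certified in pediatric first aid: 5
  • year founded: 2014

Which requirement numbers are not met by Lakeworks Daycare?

1, 4

1. children per supervising staff member 9 > 7 → not met
2. playground equipment inspection 169 days ago vs limit 270 → met
3. staff certified in pediatric first aid 5 ≥ 4 → met
4. staff certified in CPR 1 < 3 → not met
5. state licensing certificate present → met
6. staff background re-check 56 days ago vs limit 60 → met
7. condition 'transports children' does not hold → requirement n/a → met
Not met: 1, 4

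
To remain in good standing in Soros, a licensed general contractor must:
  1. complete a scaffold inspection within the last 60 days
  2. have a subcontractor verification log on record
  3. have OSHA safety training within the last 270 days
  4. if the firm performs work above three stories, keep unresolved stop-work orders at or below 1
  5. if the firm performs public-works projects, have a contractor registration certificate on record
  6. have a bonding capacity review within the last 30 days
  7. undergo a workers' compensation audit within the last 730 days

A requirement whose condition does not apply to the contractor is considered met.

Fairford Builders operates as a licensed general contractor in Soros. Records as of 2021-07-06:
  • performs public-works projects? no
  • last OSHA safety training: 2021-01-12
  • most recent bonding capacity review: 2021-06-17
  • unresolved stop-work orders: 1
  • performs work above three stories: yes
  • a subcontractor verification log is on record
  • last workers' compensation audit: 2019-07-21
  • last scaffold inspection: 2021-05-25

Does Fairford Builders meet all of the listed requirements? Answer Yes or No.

Yes

1. scaffold inspection 42 days ago vs limit 60 → met
2. subcontractor verification log present → met
3. OSHA safety training 175 days ago vs limit 270 → met
4. condition 'performs work above three stories' holds; unresolved stop-work orders 1 ≤ 1 → met
5. condition 'performs public-works projects' does not hold → requirement n/a → met
6. bonding capacity review 19 days ago vs limit 30 → met
7. workers' compensation audit 716 days ago vs limit 730 → met
All met.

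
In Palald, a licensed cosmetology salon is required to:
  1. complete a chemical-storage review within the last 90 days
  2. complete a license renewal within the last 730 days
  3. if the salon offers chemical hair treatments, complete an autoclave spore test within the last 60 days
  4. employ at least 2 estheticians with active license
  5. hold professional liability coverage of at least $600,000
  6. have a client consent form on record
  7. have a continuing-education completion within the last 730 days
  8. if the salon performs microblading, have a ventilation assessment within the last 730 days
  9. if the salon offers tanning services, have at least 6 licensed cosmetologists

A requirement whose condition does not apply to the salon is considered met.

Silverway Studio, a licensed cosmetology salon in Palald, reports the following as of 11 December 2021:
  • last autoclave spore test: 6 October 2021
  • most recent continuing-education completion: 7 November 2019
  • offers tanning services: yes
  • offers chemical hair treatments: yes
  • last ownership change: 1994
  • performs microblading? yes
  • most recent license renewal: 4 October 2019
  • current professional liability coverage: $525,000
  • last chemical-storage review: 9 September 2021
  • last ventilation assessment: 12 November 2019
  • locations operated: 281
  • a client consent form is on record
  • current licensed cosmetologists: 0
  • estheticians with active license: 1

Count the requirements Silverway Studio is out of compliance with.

1. chemical-storage review 93 days ago vs limit 90 → not met
2. license renewal 799 days ago vs limit 730 → not met
3. condition 'offers chemical hair treatments' holds; autoclave spore test 66 days ago vs limit 60 → not met
4. estheticians with active license 1 < 2 → not met
5. professional liability coverage $525,000 < $600,000 → not met
6. client consent form present → met
7. continuing-education completion 765 days ago vs limit 730 → not met
8. condition 'performs microblading' holds; ventilation assessment 760 days ago vs limit 730 → not met
9. condition 'offers tanning services' holds; licensed cosmetologists 0 < 6 → not met
Not met: 8 of 9

8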